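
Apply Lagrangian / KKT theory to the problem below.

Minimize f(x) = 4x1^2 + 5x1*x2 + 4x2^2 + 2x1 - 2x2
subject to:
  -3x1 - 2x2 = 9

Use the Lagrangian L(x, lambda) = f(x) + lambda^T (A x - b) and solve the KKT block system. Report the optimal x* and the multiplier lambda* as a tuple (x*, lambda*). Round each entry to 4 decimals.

Form the Lagrangian:
  L(x, lambda) = (1/2) x^T Q x + c^T x + lambda^T (A x - b)
Stationarity (grad_x L = 0): Q x + c + A^T lambda = 0.
Primal feasibility: A x = b.

This gives the KKT block system:
  [ Q   A^T ] [ x     ]   [-c ]
  [ A    0  ] [ lambda ] = [ b ]

Solving the linear system:
  x*      = (-3.3182, 0.4773)
  lambda* = (-7.3864)
  f(x*)   = 29.4432

x* = (-3.3182, 0.4773), lambda* = (-7.3864)


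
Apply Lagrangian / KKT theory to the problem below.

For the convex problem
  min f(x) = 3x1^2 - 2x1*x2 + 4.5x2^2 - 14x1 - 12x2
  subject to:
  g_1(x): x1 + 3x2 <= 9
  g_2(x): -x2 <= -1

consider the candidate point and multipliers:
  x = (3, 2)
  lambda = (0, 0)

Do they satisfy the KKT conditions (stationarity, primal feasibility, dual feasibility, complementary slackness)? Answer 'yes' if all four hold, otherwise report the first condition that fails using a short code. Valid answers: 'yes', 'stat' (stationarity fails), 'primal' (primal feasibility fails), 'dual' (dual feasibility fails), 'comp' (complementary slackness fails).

Gradient of f: grad f(x) = Q x + c = (0, 0)
Constraint values g_i(x) = a_i^T x - b_i:
  g_1((3, 2)) = 0
  g_2((3, 2)) = -1
Stationarity residual: grad f(x) + sum_i lambda_i a_i = (0, 0)
  -> stationarity OK
Primal feasibility (all g_i <= 0): OK
Dual feasibility (all lambda_i >= 0): OK
Complementary slackness (lambda_i * g_i(x) = 0 for all i): OK

Verdict: yes, KKT holds.

yes


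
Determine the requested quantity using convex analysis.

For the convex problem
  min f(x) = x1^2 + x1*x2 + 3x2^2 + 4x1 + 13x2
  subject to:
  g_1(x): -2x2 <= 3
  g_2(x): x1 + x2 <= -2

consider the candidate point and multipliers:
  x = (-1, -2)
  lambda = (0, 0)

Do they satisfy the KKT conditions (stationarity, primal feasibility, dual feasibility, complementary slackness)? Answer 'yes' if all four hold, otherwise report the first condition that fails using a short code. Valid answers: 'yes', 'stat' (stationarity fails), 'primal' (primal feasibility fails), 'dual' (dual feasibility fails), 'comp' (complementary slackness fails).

Gradient of f: grad f(x) = Q x + c = (0, 0)
Constraint values g_i(x) = a_i^T x - b_i:
  g_1((-1, -2)) = 1
  g_2((-1, -2)) = -1
Stationarity residual: grad f(x) + sum_i lambda_i a_i = (0, 0)
  -> stationarity OK
Primal feasibility (all g_i <= 0): FAILS
Dual feasibility (all lambda_i >= 0): OK
Complementary slackness (lambda_i * g_i(x) = 0 for all i): OK

Verdict: the first failing condition is primal_feasibility -> primal.

primal


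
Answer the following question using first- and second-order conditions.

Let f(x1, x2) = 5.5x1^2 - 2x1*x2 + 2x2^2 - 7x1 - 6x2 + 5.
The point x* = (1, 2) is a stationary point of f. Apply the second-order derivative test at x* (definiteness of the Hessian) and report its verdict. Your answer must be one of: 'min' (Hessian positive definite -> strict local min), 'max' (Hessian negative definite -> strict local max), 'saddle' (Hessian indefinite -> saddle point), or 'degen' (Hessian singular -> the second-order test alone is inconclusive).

Compute the Hessian H = grad^2 f:
  H = [[11, -2], [-2, 4]]
Verify stationarity: grad f(x*) = H x* + g = (0, 0).
Eigenvalues of H: 3.4689, 11.5311.
Both eigenvalues > 0, so H is positive definite -> x* is a strict local min.

min


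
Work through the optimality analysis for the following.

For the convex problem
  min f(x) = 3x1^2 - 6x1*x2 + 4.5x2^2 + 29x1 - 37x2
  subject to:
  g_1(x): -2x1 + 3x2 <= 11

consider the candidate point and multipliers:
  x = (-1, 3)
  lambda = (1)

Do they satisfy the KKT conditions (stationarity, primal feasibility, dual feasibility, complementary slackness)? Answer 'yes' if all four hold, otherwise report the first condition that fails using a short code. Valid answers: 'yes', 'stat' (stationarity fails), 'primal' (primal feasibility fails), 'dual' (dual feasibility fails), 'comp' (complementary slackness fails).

Gradient of f: grad f(x) = Q x + c = (5, -4)
Constraint values g_i(x) = a_i^T x - b_i:
  g_1((-1, 3)) = 0
Stationarity residual: grad f(x) + sum_i lambda_i a_i = (3, -1)
  -> stationarity FAILS
Primal feasibility (all g_i <= 0): OK
Dual feasibility (all lambda_i >= 0): OK
Complementary slackness (lambda_i * g_i(x) = 0 for all i): OK

Verdict: the first failing condition is stationarity -> stat.

stat


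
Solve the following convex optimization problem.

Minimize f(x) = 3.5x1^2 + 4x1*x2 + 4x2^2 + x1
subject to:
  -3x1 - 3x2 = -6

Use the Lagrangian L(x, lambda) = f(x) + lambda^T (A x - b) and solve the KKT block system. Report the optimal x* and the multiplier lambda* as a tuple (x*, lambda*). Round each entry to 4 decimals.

Form the Lagrangian:
  L(x, lambda) = (1/2) x^T Q x + c^T x + lambda^T (A x - b)
Stationarity (grad_x L = 0): Q x + c + A^T lambda = 0.
Primal feasibility: A x = b.

This gives the KKT block system:
  [ Q   A^T ] [ x     ]   [-c ]
  [ A    0  ] [ lambda ] = [ b ]

Solving the linear system:
  x*      = (1, 1)
  lambda* = (4)
  f(x*)   = 12.5

x* = (1, 1), lambda* = (4)


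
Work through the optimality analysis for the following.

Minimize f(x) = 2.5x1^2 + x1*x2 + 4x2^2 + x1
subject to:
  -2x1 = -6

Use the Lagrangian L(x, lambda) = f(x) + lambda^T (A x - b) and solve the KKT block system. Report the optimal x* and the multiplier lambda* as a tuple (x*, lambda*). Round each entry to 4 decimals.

Form the Lagrangian:
  L(x, lambda) = (1/2) x^T Q x + c^T x + lambda^T (A x - b)
Stationarity (grad_x L = 0): Q x + c + A^T lambda = 0.
Primal feasibility: A x = b.

This gives the KKT block system:
  [ Q   A^T ] [ x     ]   [-c ]
  [ A    0  ] [ lambda ] = [ b ]

Solving the linear system:
  x*      = (3, -0.375)
  lambda* = (7.8125)
  f(x*)   = 24.9375

x* = (3, -0.375), lambda* = (7.8125)


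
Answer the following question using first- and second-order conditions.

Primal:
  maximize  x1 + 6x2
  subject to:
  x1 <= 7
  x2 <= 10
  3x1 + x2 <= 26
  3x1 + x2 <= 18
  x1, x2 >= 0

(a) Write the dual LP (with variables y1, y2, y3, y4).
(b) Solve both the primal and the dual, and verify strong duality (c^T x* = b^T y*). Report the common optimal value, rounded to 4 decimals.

The standard primal-dual pair for 'max c^T x s.t. A x <= b, x >= 0' is:
  Dual:  min b^T y  s.t.  A^T y >= c,  y >= 0.

So the dual LP is:
  minimize  7y1 + 10y2 + 26y3 + 18y4
  subject to:
    y1 + 3y3 + 3y4 >= 1
    y2 + y3 + y4 >= 6
    y1, y2, y3, y4 >= 0

Solving the primal: x* = (2.6667, 10).
  primal value c^T x* = 62.6667.
Solving the dual: y* = (0, 5.6667, 0, 0.3333).
  dual value b^T y* = 62.6667.
Strong duality: c^T x* = b^T y*. Confirmed.

62.6667


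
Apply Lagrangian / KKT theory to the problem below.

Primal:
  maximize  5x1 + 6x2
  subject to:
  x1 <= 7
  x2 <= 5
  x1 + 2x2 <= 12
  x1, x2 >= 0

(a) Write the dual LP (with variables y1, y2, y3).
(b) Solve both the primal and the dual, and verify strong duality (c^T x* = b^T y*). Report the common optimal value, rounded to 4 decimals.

The standard primal-dual pair for 'max c^T x s.t. A x <= b, x >= 0' is:
  Dual:  min b^T y  s.t.  A^T y >= c,  y >= 0.

So the dual LP is:
  minimize  7y1 + 5y2 + 12y3
  subject to:
    y1 + y3 >= 5
    y2 + 2y3 >= 6
    y1, y2, y3 >= 0

Solving the primal: x* = (7, 2.5).
  primal value c^T x* = 50.
Solving the dual: y* = (2, 0, 3).
  dual value b^T y* = 50.
Strong duality: c^T x* = b^T y*. Confirmed.

50


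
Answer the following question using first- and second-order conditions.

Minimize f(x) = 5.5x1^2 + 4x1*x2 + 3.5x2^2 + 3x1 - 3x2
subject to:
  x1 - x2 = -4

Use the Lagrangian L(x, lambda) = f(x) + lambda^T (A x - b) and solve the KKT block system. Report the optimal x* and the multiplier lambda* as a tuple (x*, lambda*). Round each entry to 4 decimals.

Form the Lagrangian:
  L(x, lambda) = (1/2) x^T Q x + c^T x + lambda^T (A x - b)
Stationarity (grad_x L = 0): Q x + c + A^T lambda = 0.
Primal feasibility: A x = b.

This gives the KKT block system:
  [ Q   A^T ] [ x     ]   [-c ]
  [ A    0  ] [ lambda ] = [ b ]

Solving the linear system:
  x*      = (-1.6923, 2.3077)
  lambda* = (6.3846)
  f(x*)   = 6.7692

x* = (-1.6923, 2.3077), lambda* = (6.3846)


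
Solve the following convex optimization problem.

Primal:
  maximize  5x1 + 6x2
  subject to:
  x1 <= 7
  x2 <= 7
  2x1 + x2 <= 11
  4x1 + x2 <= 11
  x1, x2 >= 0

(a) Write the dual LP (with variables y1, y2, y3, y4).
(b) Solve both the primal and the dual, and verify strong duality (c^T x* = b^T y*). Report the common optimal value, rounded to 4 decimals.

The standard primal-dual pair for 'max c^T x s.t. A x <= b, x >= 0' is:
  Dual:  min b^T y  s.t.  A^T y >= c,  y >= 0.

So the dual LP is:
  minimize  7y1 + 7y2 + 11y3 + 11y4
  subject to:
    y1 + 2y3 + 4y4 >= 5
    y2 + y3 + y4 >= 6
    y1, y2, y3, y4 >= 0

Solving the primal: x* = (1, 7).
  primal value c^T x* = 47.
Solving the dual: y* = (0, 4.75, 0, 1.25).
  dual value b^T y* = 47.
Strong duality: c^T x* = b^T y*. Confirmed.

47


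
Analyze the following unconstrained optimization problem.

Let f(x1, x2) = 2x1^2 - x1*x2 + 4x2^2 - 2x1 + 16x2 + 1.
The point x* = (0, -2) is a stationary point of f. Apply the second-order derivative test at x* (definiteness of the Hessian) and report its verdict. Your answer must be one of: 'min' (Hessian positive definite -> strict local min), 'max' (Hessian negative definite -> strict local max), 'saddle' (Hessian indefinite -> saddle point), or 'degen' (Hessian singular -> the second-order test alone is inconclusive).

Compute the Hessian H = grad^2 f:
  H = [[4, -1], [-1, 8]]
Verify stationarity: grad f(x*) = H x* + g = (0, 0).
Eigenvalues of H: 3.7639, 8.2361.
Both eigenvalues > 0, so H is positive definite -> x* is a strict local min.

min


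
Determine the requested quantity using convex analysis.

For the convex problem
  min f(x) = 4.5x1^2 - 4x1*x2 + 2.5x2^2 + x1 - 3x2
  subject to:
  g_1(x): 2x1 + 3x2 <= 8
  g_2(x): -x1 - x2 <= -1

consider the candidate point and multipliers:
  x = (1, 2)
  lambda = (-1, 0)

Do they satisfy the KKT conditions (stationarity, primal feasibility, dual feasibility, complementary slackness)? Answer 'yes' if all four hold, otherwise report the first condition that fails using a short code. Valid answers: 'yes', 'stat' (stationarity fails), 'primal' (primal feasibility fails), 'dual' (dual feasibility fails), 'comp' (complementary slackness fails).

Gradient of f: grad f(x) = Q x + c = (2, 3)
Constraint values g_i(x) = a_i^T x - b_i:
  g_1((1, 2)) = 0
  g_2((1, 2)) = -2
Stationarity residual: grad f(x) + sum_i lambda_i a_i = (0, 0)
  -> stationarity OK
Primal feasibility (all g_i <= 0): OK
Dual feasibility (all lambda_i >= 0): FAILS
Complementary slackness (lambda_i * g_i(x) = 0 for all i): OK

Verdict: the first failing condition is dual_feasibility -> dual.

dual


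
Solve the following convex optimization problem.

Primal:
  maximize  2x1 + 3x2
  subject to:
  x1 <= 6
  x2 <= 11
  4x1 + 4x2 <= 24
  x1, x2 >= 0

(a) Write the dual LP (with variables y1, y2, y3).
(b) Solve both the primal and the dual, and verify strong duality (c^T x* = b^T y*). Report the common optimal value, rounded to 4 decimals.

The standard primal-dual pair for 'max c^T x s.t. A x <= b, x >= 0' is:
  Dual:  min b^T y  s.t.  A^T y >= c,  y >= 0.

So the dual LP is:
  minimize  6y1 + 11y2 + 24y3
  subject to:
    y1 + 4y3 >= 2
    y2 + 4y3 >= 3
    y1, y2, y3 >= 0

Solving the primal: x* = (0, 6).
  primal value c^T x* = 18.
Solving the dual: y* = (0, 0, 0.75).
  dual value b^T y* = 18.
Strong duality: c^T x* = b^T y*. Confirmed.

18


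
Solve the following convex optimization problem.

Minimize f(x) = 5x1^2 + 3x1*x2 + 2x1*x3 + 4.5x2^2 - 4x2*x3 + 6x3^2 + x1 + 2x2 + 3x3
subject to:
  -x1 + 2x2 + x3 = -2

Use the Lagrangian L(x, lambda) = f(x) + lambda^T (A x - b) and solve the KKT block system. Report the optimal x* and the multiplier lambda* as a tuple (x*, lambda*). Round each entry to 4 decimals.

Form the Lagrangian:
  L(x, lambda) = (1/2) x^T Q x + c^T x + lambda^T (A x - b)
Stationarity (grad_x L = 0): Q x + c + A^T lambda = 0.
Primal feasibility: A x = b.

This gives the KKT block system:
  [ Q   A^T ] [ x     ]   [-c ]
  [ A    0  ] [ lambda ] = [ b ]

Solving the linear system:
  x*      = (0.2308, -0.6206, -0.5279)
  lambda* = (0.3907)
  f(x*)   = -0.9063

x* = (0.2308, -0.6206, -0.5279), lambda* = (0.3907)


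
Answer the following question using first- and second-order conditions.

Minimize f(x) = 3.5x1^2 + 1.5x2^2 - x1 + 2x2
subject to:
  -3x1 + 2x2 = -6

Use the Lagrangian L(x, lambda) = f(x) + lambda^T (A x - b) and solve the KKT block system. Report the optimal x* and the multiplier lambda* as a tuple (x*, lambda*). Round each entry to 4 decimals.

Form the Lagrangian:
  L(x, lambda) = (1/2) x^T Q x + c^T x + lambda^T (A x - b)
Stationarity (grad_x L = 0): Q x + c + A^T lambda = 0.
Primal feasibility: A x = b.

This gives the KKT block system:
  [ Q   A^T ] [ x     ]   [-c ]
  [ A    0  ] [ lambda ] = [ b ]

Solving the linear system:
  x*      = (0.8364, -1.7455)
  lambda* = (1.6182)
  f(x*)   = 2.6909

x* = (0.8364, -1.7455), lambda* = (1.6182)


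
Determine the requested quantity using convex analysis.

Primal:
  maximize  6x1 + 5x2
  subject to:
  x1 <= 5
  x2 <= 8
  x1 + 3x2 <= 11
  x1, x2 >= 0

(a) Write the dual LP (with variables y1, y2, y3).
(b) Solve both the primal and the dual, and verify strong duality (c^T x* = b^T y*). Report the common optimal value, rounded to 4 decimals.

The standard primal-dual pair for 'max c^T x s.t. A x <= b, x >= 0' is:
  Dual:  min b^T y  s.t.  A^T y >= c,  y >= 0.

So the dual LP is:
  minimize  5y1 + 8y2 + 11y3
  subject to:
    y1 + y3 >= 6
    y2 + 3y3 >= 5
    y1, y2, y3 >= 0

Solving the primal: x* = (5, 2).
  primal value c^T x* = 40.
Solving the dual: y* = (4.3333, 0, 1.6667).
  dual value b^T y* = 40.
Strong duality: c^T x* = b^T y*. Confirmed.

40


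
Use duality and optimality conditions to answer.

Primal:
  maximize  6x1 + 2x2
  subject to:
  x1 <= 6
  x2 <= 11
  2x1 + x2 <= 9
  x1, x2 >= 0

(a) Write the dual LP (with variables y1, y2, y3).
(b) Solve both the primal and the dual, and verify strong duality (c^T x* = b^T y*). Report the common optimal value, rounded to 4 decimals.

The standard primal-dual pair for 'max c^T x s.t. A x <= b, x >= 0' is:
  Dual:  min b^T y  s.t.  A^T y >= c,  y >= 0.

So the dual LP is:
  minimize  6y1 + 11y2 + 9y3
  subject to:
    y1 + 2y3 >= 6
    y2 + y3 >= 2
    y1, y2, y3 >= 0

Solving the primal: x* = (4.5, 0).
  primal value c^T x* = 27.
Solving the dual: y* = (0, 0, 3).
  dual value b^T y* = 27.
Strong duality: c^T x* = b^T y*. Confirmed.

27


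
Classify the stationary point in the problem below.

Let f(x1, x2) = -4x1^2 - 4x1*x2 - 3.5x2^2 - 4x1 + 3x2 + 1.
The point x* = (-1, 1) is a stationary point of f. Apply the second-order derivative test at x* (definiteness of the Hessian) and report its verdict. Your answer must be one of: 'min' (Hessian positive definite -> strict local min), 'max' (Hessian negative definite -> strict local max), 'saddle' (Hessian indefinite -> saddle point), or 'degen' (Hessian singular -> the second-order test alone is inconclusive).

Compute the Hessian H = grad^2 f:
  H = [[-8, -4], [-4, -7]]
Verify stationarity: grad f(x*) = H x* + g = (0, 0).
Eigenvalues of H: -11.5311, -3.4689.
Both eigenvalues < 0, so H is negative definite -> x* is a strict local max.

max


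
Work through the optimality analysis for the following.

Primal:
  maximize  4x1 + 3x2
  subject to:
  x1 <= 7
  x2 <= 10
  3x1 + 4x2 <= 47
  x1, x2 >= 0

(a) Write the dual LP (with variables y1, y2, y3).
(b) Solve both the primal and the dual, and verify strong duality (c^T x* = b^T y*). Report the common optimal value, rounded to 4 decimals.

The standard primal-dual pair for 'max c^T x s.t. A x <= b, x >= 0' is:
  Dual:  min b^T y  s.t.  A^T y >= c,  y >= 0.

So the dual LP is:
  minimize  7y1 + 10y2 + 47y3
  subject to:
    y1 + 3y3 >= 4
    y2 + 4y3 >= 3
    y1, y2, y3 >= 0

Solving the primal: x* = (7, 6.5).
  primal value c^T x* = 47.5.
Solving the dual: y* = (1.75, 0, 0.75).
  dual value b^T y* = 47.5.
Strong duality: c^T x* = b^T y*. Confirmed.

47.5


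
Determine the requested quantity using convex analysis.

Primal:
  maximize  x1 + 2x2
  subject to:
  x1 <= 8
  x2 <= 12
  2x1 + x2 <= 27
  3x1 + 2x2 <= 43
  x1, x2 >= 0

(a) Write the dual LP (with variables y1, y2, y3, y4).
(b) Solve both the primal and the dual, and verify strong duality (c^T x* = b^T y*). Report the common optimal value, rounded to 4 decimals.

The standard primal-dual pair for 'max c^T x s.t. A x <= b, x >= 0' is:
  Dual:  min b^T y  s.t.  A^T y >= c,  y >= 0.

So the dual LP is:
  minimize  8y1 + 12y2 + 27y3 + 43y4
  subject to:
    y1 + 2y3 + 3y4 >= 1
    y2 + y3 + 2y4 >= 2
    y1, y2, y3, y4 >= 0

Solving the primal: x* = (6.3333, 12).
  primal value c^T x* = 30.3333.
Solving the dual: y* = (0, 1.3333, 0, 0.3333).
  dual value b^T y* = 30.3333.
Strong duality: c^T x* = b^T y*. Confirmed.

30.3333


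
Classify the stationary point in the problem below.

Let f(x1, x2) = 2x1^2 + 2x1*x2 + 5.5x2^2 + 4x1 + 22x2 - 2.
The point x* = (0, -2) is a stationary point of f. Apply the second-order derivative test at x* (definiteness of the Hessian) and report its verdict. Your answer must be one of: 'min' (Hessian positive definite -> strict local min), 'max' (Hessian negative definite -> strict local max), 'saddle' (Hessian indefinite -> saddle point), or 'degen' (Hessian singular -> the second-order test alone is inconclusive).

Compute the Hessian H = grad^2 f:
  H = [[4, 2], [2, 11]]
Verify stationarity: grad f(x*) = H x* + g = (0, 0).
Eigenvalues of H: 3.4689, 11.5311.
Both eigenvalues > 0, so H is positive definite -> x* is a strict local min.

min


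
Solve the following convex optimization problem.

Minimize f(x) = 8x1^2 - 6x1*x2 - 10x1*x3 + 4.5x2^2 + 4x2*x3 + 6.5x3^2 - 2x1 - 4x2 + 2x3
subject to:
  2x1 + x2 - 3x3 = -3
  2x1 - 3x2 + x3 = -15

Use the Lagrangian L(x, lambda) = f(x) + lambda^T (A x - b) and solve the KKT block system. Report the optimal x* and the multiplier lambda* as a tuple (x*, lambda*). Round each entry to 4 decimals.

Form the Lagrangian:
  L(x, lambda) = (1/2) x^T Q x + c^T x + lambda^T (A x - b)
Stationarity (grad_x L = 0): Q x + c + A^T lambda = 0.
Primal feasibility: A x = b.

This gives the KKT block system:
  [ Q   A^T ] [ x     ]   [-c ]
  [ A    0  ] [ lambda ] = [ b ]

Solving the linear system:
  x*      = (-4.2143, 1.7857, -1.2143)
  lambda* = (17.375, 16.625)
  f(x*)   = 150.1786

x* = (-4.2143, 1.7857, -1.2143), lambda* = (17.375, 16.625)


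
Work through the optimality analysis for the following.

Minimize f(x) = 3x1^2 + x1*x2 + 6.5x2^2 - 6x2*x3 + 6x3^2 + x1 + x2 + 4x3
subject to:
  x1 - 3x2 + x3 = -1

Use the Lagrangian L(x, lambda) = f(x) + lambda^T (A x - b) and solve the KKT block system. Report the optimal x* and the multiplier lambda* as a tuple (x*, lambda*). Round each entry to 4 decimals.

Form the Lagrangian:
  L(x, lambda) = (1/2) x^T Q x + c^T x + lambda^T (A x - b)
Stationarity (grad_x L = 0): Q x + c + A^T lambda = 0.
Primal feasibility: A x = b.

This gives the KKT block system:
  [ Q   A^T ] [ x     ]   [-c ]
  [ A    0  ] [ lambda ] = [ b ]

Solving the linear system:
  x*      = (-0.3948, 0.0653, -0.4093)
  lambda* = (1.3033)
  f(x*)   = -0.3316

x* = (-0.3948, 0.0653, -0.4093), lambda* = (1.3033)


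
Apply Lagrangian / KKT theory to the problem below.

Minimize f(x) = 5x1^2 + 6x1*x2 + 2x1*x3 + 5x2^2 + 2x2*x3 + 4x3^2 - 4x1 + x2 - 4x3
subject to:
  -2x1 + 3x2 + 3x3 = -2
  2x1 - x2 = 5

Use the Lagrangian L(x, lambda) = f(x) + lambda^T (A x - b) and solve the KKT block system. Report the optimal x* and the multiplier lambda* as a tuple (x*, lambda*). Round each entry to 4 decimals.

Form the Lagrangian:
  L(x, lambda) = (1/2) x^T Q x + c^T x + lambda^T (A x - b)
Stationarity (grad_x L = 0): Q x + c + A^T lambda = 0.
Primal feasibility: A x = b.

This gives the KKT block system:
  [ Q   A^T ] [ x     ]   [-c ]
  [ A    0  ] [ lambda ] = [ b ]

Solving the linear system:
  x*      = (1.8492, -1.3015, 1.8677)
  lambda* = (-4.0123, -9.2215)
  f(x*)   = 10.9569

x* = (1.8492, -1.3015, 1.8677), lambda* = (-4.0123, -9.2215)


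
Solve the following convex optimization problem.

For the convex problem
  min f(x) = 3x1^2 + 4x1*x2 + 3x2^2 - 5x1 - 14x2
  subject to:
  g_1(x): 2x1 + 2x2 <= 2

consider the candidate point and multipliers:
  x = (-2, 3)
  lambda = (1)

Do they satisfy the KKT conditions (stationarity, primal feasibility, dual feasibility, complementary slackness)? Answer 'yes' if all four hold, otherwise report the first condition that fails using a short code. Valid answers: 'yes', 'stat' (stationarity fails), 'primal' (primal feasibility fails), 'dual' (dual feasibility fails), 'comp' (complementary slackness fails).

Gradient of f: grad f(x) = Q x + c = (-5, -4)
Constraint values g_i(x) = a_i^T x - b_i:
  g_1((-2, 3)) = 0
Stationarity residual: grad f(x) + sum_i lambda_i a_i = (-3, -2)
  -> stationarity FAILS
Primal feasibility (all g_i <= 0): OK
Dual feasibility (all lambda_i >= 0): OK
Complementary slackness (lambda_i * g_i(x) = 0 for all i): OK

Verdict: the first failing condition is stationarity -> stat.

stat


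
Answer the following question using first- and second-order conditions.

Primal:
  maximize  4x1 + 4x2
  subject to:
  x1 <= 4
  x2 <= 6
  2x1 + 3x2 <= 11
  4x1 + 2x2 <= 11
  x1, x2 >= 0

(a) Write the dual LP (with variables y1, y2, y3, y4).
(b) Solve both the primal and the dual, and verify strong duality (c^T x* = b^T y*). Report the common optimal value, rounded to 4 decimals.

The standard primal-dual pair for 'max c^T x s.t. A x <= b, x >= 0' is:
  Dual:  min b^T y  s.t.  A^T y >= c,  y >= 0.

So the dual LP is:
  minimize  4y1 + 6y2 + 11y3 + 11y4
  subject to:
    y1 + 2y3 + 4y4 >= 4
    y2 + 3y3 + 2y4 >= 4
    y1, y2, y3, y4 >= 0

Solving the primal: x* = (1.375, 2.75).
  primal value c^T x* = 16.5.
Solving the dual: y* = (0, 0, 1, 0.5).
  dual value b^T y* = 16.5.
Strong duality: c^T x* = b^T y*. Confirmed.

16.5


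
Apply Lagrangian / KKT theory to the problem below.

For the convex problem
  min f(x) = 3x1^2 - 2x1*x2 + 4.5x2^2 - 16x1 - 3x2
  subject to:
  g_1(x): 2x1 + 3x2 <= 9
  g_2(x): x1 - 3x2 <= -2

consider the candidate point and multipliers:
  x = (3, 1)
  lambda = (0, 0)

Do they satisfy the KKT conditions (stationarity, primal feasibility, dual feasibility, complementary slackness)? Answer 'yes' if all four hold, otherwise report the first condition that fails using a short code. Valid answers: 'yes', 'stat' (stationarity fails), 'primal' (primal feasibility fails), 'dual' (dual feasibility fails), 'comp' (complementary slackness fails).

Gradient of f: grad f(x) = Q x + c = (0, 0)
Constraint values g_i(x) = a_i^T x - b_i:
  g_1((3, 1)) = 0
  g_2((3, 1)) = 2
Stationarity residual: grad f(x) + sum_i lambda_i a_i = (0, 0)
  -> stationarity OK
Primal feasibility (all g_i <= 0): FAILS
Dual feasibility (all lambda_i >= 0): OK
Complementary slackness (lambda_i * g_i(x) = 0 for all i): OK

Verdict: the first failing condition is primal_feasibility -> primal.

primal


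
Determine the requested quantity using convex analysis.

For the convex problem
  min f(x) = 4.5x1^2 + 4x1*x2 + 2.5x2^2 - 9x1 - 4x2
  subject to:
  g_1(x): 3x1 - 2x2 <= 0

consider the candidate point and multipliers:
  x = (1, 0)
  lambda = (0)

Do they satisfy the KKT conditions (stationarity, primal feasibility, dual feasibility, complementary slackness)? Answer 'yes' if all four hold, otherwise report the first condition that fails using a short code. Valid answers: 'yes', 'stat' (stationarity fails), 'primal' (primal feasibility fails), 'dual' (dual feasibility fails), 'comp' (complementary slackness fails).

Gradient of f: grad f(x) = Q x + c = (0, 0)
Constraint values g_i(x) = a_i^T x - b_i:
  g_1((1, 0)) = 3
Stationarity residual: grad f(x) + sum_i lambda_i a_i = (0, 0)
  -> stationarity OK
Primal feasibility (all g_i <= 0): FAILS
Dual feasibility (all lambda_i >= 0): OK
Complementary slackness (lambda_i * g_i(x) = 0 for all i): OK

Verdict: the first failing condition is primal_feasibility -> primal.

primal


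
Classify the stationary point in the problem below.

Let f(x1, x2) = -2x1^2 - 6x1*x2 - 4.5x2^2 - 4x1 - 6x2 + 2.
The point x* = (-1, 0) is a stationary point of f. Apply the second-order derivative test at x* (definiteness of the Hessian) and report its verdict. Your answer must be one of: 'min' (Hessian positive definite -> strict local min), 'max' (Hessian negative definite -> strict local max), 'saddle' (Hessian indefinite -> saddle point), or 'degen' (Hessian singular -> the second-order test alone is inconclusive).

Compute the Hessian H = grad^2 f:
  H = [[-4, -6], [-6, -9]]
Verify stationarity: grad f(x*) = H x* + g = (0, 0).
Eigenvalues of H: -13, 0.
H has a zero eigenvalue (singular; negative semidefinite but not definite), so H is neither positive definite, negative definite, nor indefinite. The second-order test alone is inconclusive -> degen.
(Indeed, f is constant along the null direction of H through x*, so x* is not a strict local extremum.)

degen


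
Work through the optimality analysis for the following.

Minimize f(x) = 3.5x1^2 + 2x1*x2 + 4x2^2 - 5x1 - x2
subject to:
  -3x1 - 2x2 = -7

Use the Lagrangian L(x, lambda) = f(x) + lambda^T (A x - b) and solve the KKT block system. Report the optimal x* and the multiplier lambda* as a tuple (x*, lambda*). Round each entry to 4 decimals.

Form the Lagrangian:
  L(x, lambda) = (1/2) x^T Q x + c^T x + lambda^T (A x - b)
Stationarity (grad_x L = 0): Q x + c + A^T lambda = 0.
Primal feasibility: A x = b.

This gives the KKT block system:
  [ Q   A^T ] [ x     ]   [-c ]
  [ A    0  ] [ lambda ] = [ b ]

Solving the linear system:
  x*      = (2.0263, 0.4605)
  lambda* = (3.3684)
  f(x*)   = 6.4934

x* = (2.0263, 0.4605), lambda* = (3.3684)


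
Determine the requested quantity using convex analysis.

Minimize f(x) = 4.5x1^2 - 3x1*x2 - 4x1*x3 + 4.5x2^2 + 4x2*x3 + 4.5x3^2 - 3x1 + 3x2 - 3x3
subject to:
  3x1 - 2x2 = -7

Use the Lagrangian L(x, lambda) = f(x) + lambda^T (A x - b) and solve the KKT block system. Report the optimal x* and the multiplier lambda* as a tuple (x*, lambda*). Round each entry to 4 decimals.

Form the Lagrangian:
  L(x, lambda) = (1/2) x^T Q x + c^T x + lambda^T (A x - b)
Stationarity (grad_x L = 0): Q x + c + A^T lambda = 0.
Primal feasibility: A x = b.

This gives the KKT block system:
  [ Q   A^T ] [ x     ]   [-c ]
  [ A    0  ] [ lambda ] = [ b ]

Solving the linear system:
  x*      = (-1.8079, 0.7882, -0.8205)
  lambda* = (6.1178)
  f(x*)   = 26.5372

x* = (-1.8079, 0.7882, -0.8205), lambda* = (6.1178)


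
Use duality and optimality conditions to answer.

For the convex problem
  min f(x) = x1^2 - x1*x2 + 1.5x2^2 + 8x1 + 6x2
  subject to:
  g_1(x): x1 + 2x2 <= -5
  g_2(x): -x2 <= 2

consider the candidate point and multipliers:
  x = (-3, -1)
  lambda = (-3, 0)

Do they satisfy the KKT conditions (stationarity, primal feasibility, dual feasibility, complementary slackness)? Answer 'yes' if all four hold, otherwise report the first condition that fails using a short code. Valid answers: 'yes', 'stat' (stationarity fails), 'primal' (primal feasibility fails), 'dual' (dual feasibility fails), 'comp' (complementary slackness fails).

Gradient of f: grad f(x) = Q x + c = (3, 6)
Constraint values g_i(x) = a_i^T x - b_i:
  g_1((-3, -1)) = 0
  g_2((-3, -1)) = -1
Stationarity residual: grad f(x) + sum_i lambda_i a_i = (0, 0)
  -> stationarity OK
Primal feasibility (all g_i <= 0): OK
Dual feasibility (all lambda_i >= 0): FAILS
Complementary slackness (lambda_i * g_i(x) = 0 for all i): OK

Verdict: the first failing condition is dual_feasibility -> dual.

dual


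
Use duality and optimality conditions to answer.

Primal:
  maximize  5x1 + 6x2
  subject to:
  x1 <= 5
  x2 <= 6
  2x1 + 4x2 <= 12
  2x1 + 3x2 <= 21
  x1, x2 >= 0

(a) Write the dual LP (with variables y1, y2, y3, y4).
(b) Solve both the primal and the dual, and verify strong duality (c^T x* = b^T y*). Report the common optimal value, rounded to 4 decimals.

The standard primal-dual pair for 'max c^T x s.t. A x <= b, x >= 0' is:
  Dual:  min b^T y  s.t.  A^T y >= c,  y >= 0.

So the dual LP is:
  minimize  5y1 + 6y2 + 12y3 + 21y4
  subject to:
    y1 + 2y3 + 2y4 >= 5
    y2 + 4y3 + 3y4 >= 6
    y1, y2, y3, y4 >= 0

Solving the primal: x* = (5, 0.5).
  primal value c^T x* = 28.
Solving the dual: y* = (2, 0, 1.5, 0).
  dual value b^T y* = 28.
Strong duality: c^T x* = b^T y*. Confirmed.

28


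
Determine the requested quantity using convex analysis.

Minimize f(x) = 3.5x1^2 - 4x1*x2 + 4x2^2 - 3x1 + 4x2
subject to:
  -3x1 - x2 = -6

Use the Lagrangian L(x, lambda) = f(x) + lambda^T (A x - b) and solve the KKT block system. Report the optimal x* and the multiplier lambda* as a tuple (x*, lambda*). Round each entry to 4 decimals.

Form the Lagrangian:
  L(x, lambda) = (1/2) x^T Q x + c^T x + lambda^T (A x - b)
Stationarity (grad_x L = 0): Q x + c + A^T lambda = 0.
Primal feasibility: A x = b.

This gives the KKT block system:
  [ Q   A^T ] [ x     ]   [-c ]
  [ A    0  ] [ lambda ] = [ b ]

Solving the linear system:
  x*      = (1.7767, 0.6699)
  lambda* = (2.2524)
  f(x*)   = 5.432

x* = (1.7767, 0.6699), lambda* = (2.2524)


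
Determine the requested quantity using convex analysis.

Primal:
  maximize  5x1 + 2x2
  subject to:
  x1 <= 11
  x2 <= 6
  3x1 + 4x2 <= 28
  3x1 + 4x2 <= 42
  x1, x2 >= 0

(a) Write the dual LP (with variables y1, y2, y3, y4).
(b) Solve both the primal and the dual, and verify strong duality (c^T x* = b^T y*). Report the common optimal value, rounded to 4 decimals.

The standard primal-dual pair for 'max c^T x s.t. A x <= b, x >= 0' is:
  Dual:  min b^T y  s.t.  A^T y >= c,  y >= 0.

So the dual LP is:
  minimize  11y1 + 6y2 + 28y3 + 42y4
  subject to:
    y1 + 3y3 + 3y4 >= 5
    y2 + 4y3 + 4y4 >= 2
    y1, y2, y3, y4 >= 0

Solving the primal: x* = (9.3333, 0).
  primal value c^T x* = 46.6667.
Solving the dual: y* = (0, 0, 1.6667, 0).
  dual value b^T y* = 46.6667.
Strong duality: c^T x* = b^T y*. Confirmed.

46.6667


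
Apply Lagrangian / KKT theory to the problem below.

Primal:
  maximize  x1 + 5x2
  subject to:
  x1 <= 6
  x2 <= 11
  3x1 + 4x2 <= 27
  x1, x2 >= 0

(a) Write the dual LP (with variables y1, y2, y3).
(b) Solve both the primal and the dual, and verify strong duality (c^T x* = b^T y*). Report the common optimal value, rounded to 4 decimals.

The standard primal-dual pair for 'max c^T x s.t. A x <= b, x >= 0' is:
  Dual:  min b^T y  s.t.  A^T y >= c,  y >= 0.

So the dual LP is:
  minimize  6y1 + 11y2 + 27y3
  subject to:
    y1 + 3y3 >= 1
    y2 + 4y3 >= 5
    y1, y2, y3 >= 0

Solving the primal: x* = (0, 6.75).
  primal value c^T x* = 33.75.
Solving the dual: y* = (0, 0, 1.25).
  dual value b^T y* = 33.75.
Strong duality: c^T x* = b^T y*. Confirmed.

33.75


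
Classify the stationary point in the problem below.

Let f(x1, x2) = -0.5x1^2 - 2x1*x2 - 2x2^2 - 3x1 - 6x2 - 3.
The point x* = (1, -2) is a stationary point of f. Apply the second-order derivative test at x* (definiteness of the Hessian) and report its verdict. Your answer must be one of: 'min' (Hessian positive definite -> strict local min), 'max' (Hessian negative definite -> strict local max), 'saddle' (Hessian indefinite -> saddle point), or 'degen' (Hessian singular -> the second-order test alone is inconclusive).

Compute the Hessian H = grad^2 f:
  H = [[-1, -2], [-2, -4]]
Verify stationarity: grad f(x*) = H x* + g = (0, 0).
Eigenvalues of H: -5, 0.
H has a zero eigenvalue (singular; negative semidefinite but not definite), so H is neither positive definite, negative definite, nor indefinite. The second-order test alone is inconclusive -> degen.
(Indeed, f is constant along the null direction of H through x*, so x* is not a strict local extremum.)

degen


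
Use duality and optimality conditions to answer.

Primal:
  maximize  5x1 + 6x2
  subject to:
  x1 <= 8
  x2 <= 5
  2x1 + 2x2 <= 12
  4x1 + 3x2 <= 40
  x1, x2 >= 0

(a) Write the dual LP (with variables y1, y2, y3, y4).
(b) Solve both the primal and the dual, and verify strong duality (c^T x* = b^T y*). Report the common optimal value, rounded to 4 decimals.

The standard primal-dual pair for 'max c^T x s.t. A x <= b, x >= 0' is:
  Dual:  min b^T y  s.t.  A^T y >= c,  y >= 0.

So the dual LP is:
  minimize  8y1 + 5y2 + 12y3 + 40y4
  subject to:
    y1 + 2y3 + 4y4 >= 5
    y2 + 2y3 + 3y4 >= 6
    y1, y2, y3, y4 >= 0

Solving the primal: x* = (1, 5).
  primal value c^T x* = 35.
Solving the dual: y* = (0, 1, 2.5, 0).
  dual value b^T y* = 35.
Strong duality: c^T x* = b^T y*. Confirmed.

35


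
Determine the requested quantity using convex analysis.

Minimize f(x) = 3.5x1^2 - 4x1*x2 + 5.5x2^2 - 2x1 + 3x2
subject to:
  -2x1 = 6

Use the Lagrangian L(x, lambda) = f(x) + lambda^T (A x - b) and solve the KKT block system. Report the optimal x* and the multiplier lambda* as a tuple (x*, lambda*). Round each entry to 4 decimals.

Form the Lagrangian:
  L(x, lambda) = (1/2) x^T Q x + c^T x + lambda^T (A x - b)
Stationarity (grad_x L = 0): Q x + c + A^T lambda = 0.
Primal feasibility: A x = b.

This gives the KKT block system:
  [ Q   A^T ] [ x     ]   [-c ]
  [ A    0  ] [ lambda ] = [ b ]

Solving the linear system:
  x*      = (-3, -1.3636)
  lambda* = (-8.7727)
  f(x*)   = 27.2727

x* = (-3, -1.3636), lambda* = (-8.7727)


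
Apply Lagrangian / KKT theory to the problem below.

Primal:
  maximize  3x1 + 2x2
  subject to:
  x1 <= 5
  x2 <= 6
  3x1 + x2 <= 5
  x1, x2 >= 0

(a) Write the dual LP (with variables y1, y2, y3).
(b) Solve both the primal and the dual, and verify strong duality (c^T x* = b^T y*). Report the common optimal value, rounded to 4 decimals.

The standard primal-dual pair for 'max c^T x s.t. A x <= b, x >= 0' is:
  Dual:  min b^T y  s.t.  A^T y >= c,  y >= 0.

So the dual LP is:
  minimize  5y1 + 6y2 + 5y3
  subject to:
    y1 + 3y3 >= 3
    y2 + y3 >= 2
    y1, y2, y3 >= 0

Solving the primal: x* = (0, 5).
  primal value c^T x* = 10.
Solving the dual: y* = (0, 0, 2).
  dual value b^T y* = 10.
Strong duality: c^T x* = b^T y*. Confirmed.

10


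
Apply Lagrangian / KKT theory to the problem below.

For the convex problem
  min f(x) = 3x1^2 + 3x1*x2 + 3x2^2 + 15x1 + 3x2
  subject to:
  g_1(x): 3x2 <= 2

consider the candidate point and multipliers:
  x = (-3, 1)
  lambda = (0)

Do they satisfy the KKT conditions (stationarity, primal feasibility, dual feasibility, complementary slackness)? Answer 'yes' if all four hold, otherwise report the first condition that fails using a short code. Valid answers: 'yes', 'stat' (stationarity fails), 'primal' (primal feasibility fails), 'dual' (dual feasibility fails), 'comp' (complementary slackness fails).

Gradient of f: grad f(x) = Q x + c = (0, 0)
Constraint values g_i(x) = a_i^T x - b_i:
  g_1((-3, 1)) = 1
Stationarity residual: grad f(x) + sum_i lambda_i a_i = (0, 0)
  -> stationarity OK
Primal feasibility (all g_i <= 0): FAILS
Dual feasibility (all lambda_i >= 0): OK
Complementary slackness (lambda_i * g_i(x) = 0 for all i): OK

Verdict: the first failing condition is primal_feasibility -> primal.

primal


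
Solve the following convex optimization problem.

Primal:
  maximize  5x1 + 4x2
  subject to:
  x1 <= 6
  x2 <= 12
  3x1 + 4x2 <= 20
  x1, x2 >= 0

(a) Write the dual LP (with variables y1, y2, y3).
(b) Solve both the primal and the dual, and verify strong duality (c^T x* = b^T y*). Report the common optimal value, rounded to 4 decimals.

The standard primal-dual pair for 'max c^T x s.t. A x <= b, x >= 0' is:
  Dual:  min b^T y  s.t.  A^T y >= c,  y >= 0.

So the dual LP is:
  minimize  6y1 + 12y2 + 20y3
  subject to:
    y1 + 3y3 >= 5
    y2 + 4y3 >= 4
    y1, y2, y3 >= 0

Solving the primal: x* = (6, 0.5).
  primal value c^T x* = 32.
Solving the dual: y* = (2, 0, 1).
  dual value b^T y* = 32.
Strong duality: c^T x* = b^T y*. Confirmed.

32


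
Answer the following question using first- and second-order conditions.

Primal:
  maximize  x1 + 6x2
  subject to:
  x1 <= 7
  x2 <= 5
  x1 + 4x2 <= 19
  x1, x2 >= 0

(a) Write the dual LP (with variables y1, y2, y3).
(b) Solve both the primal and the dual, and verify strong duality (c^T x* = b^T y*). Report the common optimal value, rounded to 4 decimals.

The standard primal-dual pair for 'max c^T x s.t. A x <= b, x >= 0' is:
  Dual:  min b^T y  s.t.  A^T y >= c,  y >= 0.

So the dual LP is:
  minimize  7y1 + 5y2 + 19y3
  subject to:
    y1 + y3 >= 1
    y2 + 4y3 >= 6
    y1, y2, y3 >= 0

Solving the primal: x* = (0, 4.75).
  primal value c^T x* = 28.5.
Solving the dual: y* = (0, 0, 1.5).
  dual value b^T y* = 28.5.
Strong duality: c^T x* = b^T y*. Confirmed.

28.5


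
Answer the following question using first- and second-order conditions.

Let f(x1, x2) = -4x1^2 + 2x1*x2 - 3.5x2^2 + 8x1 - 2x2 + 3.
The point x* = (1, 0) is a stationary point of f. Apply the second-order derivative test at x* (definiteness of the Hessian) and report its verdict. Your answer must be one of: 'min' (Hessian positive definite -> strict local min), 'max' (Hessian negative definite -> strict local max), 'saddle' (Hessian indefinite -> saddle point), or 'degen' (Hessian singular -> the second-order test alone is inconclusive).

Compute the Hessian H = grad^2 f:
  H = [[-8, 2], [2, -7]]
Verify stationarity: grad f(x*) = H x* + g = (0, 0).
Eigenvalues of H: -9.5616, -5.4384.
Both eigenvalues < 0, so H is negative definite -> x* is a strict local max.

max


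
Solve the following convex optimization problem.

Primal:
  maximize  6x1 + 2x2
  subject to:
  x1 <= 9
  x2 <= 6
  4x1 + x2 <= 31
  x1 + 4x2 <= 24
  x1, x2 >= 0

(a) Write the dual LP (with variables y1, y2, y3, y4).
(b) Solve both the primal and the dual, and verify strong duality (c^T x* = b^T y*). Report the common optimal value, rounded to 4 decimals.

The standard primal-dual pair for 'max c^T x s.t. A x <= b, x >= 0' is:
  Dual:  min b^T y  s.t.  A^T y >= c,  y >= 0.

So the dual LP is:
  minimize  9y1 + 6y2 + 31y3 + 24y4
  subject to:
    y1 + 4y3 + y4 >= 6
    y2 + y3 + 4y4 >= 2
    y1, y2, y3, y4 >= 0

Solving the primal: x* = (6.6667, 4.3333).
  primal value c^T x* = 48.6667.
Solving the dual: y* = (0, 0, 1.4667, 0.1333).
  dual value b^T y* = 48.6667.
Strong duality: c^T x* = b^T y*. Confirmed.

48.6667


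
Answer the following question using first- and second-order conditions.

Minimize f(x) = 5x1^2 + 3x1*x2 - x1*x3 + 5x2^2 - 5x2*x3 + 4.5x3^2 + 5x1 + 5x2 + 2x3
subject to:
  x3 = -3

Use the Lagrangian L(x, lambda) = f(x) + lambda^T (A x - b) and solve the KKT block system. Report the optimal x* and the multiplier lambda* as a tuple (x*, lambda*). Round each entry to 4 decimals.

Form the Lagrangian:
  L(x, lambda) = (1/2) x^T Q x + c^T x + lambda^T (A x - b)
Stationarity (grad_x L = 0): Q x + c + A^T lambda = 0.
Primal feasibility: A x = b.

This gives the KKT block system:
  [ Q   A^T ] [ x     ]   [-c ]
  [ A    0  ] [ lambda ] = [ b ]

Solving the linear system:
  x*      = (-0.2198, -1.9341, -3)
  lambda* = (15.1099)
  f(x*)   = 14.2802

x* = (-0.2198, -1.9341, -3), lambda* = (15.1099)


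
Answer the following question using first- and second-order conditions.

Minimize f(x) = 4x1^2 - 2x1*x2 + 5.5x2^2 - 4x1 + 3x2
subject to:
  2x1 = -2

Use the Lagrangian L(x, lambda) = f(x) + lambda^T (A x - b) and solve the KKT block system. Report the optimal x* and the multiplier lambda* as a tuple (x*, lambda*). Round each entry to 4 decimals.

Form the Lagrangian:
  L(x, lambda) = (1/2) x^T Q x + c^T x + lambda^T (A x - b)
Stationarity (grad_x L = 0): Q x + c + A^T lambda = 0.
Primal feasibility: A x = b.

This gives the KKT block system:
  [ Q   A^T ] [ x     ]   [-c ]
  [ A    0  ] [ lambda ] = [ b ]

Solving the linear system:
  x*      = (-1, -0.4545)
  lambda* = (5.5455)
  f(x*)   = 6.8636

x* = (-1, -0.4545), lambda* = (5.5455)


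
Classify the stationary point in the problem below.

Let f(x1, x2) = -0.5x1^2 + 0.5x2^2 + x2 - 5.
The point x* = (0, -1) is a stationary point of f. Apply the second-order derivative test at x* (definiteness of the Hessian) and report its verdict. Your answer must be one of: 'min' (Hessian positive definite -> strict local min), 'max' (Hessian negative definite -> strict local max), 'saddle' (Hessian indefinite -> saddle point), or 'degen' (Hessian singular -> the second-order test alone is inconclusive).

Compute the Hessian H = grad^2 f:
  H = [[-1, 0], [0, 1]]
Verify stationarity: grad f(x*) = H x* + g = (0, 0).
Eigenvalues of H: -1, 1.
Eigenvalues have mixed signs, so H is indefinite -> x* is a saddle point.

saddle
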